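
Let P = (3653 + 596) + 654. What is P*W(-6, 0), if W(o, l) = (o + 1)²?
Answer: 122575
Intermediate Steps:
P = 4903 (P = 4249 + 654 = 4903)
W(o, l) = (1 + o)²
P*W(-6, 0) = 4903*(1 - 6)² = 4903*(-5)² = 4903*25 = 122575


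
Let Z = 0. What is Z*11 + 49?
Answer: 49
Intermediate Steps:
Z*11 + 49 = 0*11 + 49 = 0 + 49 = 49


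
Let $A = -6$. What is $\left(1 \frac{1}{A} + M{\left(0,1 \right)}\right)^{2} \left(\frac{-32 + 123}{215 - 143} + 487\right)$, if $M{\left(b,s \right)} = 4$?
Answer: $\frac{18596995}{2592} \approx 7174.8$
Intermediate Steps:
$\left(1 \frac{1}{A} + M{\left(0,1 \right)}\right)^{2} \left(\frac{-32 + 123}{215 - 143} + 487\right) = \left(1 \frac{1}{-6} + 4\right)^{2} \left(\frac{-32 + 123}{215 - 143} + 487\right) = \left(1 \left(- \frac{1}{6}\right) + 4\right)^{2} \left(\frac{91}{72} + 487\right) = \left(- \frac{1}{6} + 4\right)^{2} \left(91 \cdot \frac{1}{72} + 487\right) = \left(\frac{23}{6}\right)^{2} \left(\frac{91}{72} + 487\right) = \frac{529}{36} \cdot \frac{35155}{72} = \frac{18596995}{2592}$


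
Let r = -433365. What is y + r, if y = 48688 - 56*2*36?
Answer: -388709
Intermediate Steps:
y = 44656 (y = 48688 - 112*36 = 48688 - 4032 = 44656)
y + r = 44656 - 433365 = -388709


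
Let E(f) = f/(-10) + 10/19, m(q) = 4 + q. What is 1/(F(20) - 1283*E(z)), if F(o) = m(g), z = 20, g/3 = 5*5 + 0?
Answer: 19/37425 ≈ 0.00050768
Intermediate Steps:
g = 75 (g = 3*(5*5 + 0) = 3*(25 + 0) = 3*25 = 75)
F(o) = 79 (F(o) = 4 + 75 = 79)
E(f) = 10/19 - f/10 (E(f) = f*(-⅒) + 10*(1/19) = -f/10 + 10/19 = 10/19 - f/10)
1/(F(20) - 1283*E(z)) = 1/(79 - 1283*(10/19 - ⅒*20)) = 1/(79 - 1283*(10/19 - 2)) = 1/(79 - 1283*(-28/19)) = 1/(79 + 35924/19) = 1/(37425/19) = 19/37425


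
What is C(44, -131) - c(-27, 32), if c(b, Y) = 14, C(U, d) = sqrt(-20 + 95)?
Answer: -14 + 5*sqrt(3) ≈ -5.3397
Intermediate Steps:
C(U, d) = 5*sqrt(3) (C(U, d) = sqrt(75) = 5*sqrt(3))
C(44, -131) - c(-27, 32) = 5*sqrt(3) - 1*14 = 5*sqrt(3) - 14 = -14 + 5*sqrt(3)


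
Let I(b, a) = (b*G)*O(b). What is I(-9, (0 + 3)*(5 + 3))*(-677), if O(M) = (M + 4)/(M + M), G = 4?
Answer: 6770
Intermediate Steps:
O(M) = (4 + M)/(2*M) (O(M) = (4 + M)/((2*M)) = (4 + M)*(1/(2*M)) = (4 + M)/(2*M))
I(b, a) = 8 + 2*b (I(b, a) = (b*4)*((4 + b)/(2*b)) = (4*b)*((4 + b)/(2*b)) = 8 + 2*b)
I(-9, (0 + 3)*(5 + 3))*(-677) = (8 + 2*(-9))*(-677) = (8 - 18)*(-677) = -10*(-677) = 6770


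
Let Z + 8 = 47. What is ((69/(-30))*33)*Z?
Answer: -29601/10 ≈ -2960.1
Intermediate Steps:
Z = 39 (Z = -8 + 47 = 39)
((69/(-30))*33)*Z = ((69/(-30))*33)*39 = ((69*(-1/30))*33)*39 = -23/10*33*39 = -759/10*39 = -29601/10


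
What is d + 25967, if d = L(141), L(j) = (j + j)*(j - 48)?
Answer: 52193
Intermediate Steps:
L(j) = 2*j*(-48 + j) (L(j) = (2*j)*(-48 + j) = 2*j*(-48 + j))
d = 26226 (d = 2*141*(-48 + 141) = 2*141*93 = 26226)
d + 25967 = 26226 + 25967 = 52193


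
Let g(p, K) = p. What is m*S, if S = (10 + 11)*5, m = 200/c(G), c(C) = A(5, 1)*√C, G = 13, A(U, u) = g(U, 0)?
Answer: 4200*√13/13 ≈ 1164.9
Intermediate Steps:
A(U, u) = U
c(C) = 5*√C
m = 40*√13/13 (m = 200/((5*√13)) = 200*(√13/65) = 40*√13/13 ≈ 11.094)
S = 105 (S = 21*5 = 105)
m*S = (40*√13/13)*105 = 4200*√13/13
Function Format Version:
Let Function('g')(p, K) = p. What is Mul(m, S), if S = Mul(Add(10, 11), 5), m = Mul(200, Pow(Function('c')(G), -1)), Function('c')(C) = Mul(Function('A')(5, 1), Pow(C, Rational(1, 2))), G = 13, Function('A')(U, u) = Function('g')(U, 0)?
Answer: Mul(Rational(4200, 13), Pow(13, Rational(1, 2))) ≈ 1164.9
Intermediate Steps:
Function('A')(U, u) = U
Function('c')(C) = Mul(5, Pow(C, Rational(1, 2)))
m = Mul(Rational(40, 13), Pow(13, Rational(1, 2))) (m = Mul(200, Pow(Mul(5, Pow(13, Rational(1, 2))), -1)) = Mul(200, Mul(Rational(1, 65), Pow(13, Rational(1, 2)))) = Mul(Rational(40, 13), Pow(13, Rational(1, 2))) ≈ 11.094)
S = 105 (S = Mul(21, 5) = 105)
Mul(m, S) = Mul(Mul(Rational(40, 13), Pow(13, Rational(1, 2))), 105) = Mul(Rational(4200, 13), Pow(13, Rational(1, 2)))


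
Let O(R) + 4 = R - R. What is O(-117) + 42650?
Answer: 42646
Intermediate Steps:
O(R) = -4 (O(R) = -4 + (R - R) = -4 + 0 = -4)
O(-117) + 42650 = -4 + 42650 = 42646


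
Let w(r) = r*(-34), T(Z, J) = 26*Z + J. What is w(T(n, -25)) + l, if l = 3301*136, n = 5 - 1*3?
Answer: 448018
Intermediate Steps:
n = 2 (n = 5 - 3 = 2)
T(Z, J) = J + 26*Z
l = 448936
w(r) = -34*r
w(T(n, -25)) + l = -34*(-25 + 26*2) + 448936 = -34*(-25 + 52) + 448936 = -34*27 + 448936 = -918 + 448936 = 448018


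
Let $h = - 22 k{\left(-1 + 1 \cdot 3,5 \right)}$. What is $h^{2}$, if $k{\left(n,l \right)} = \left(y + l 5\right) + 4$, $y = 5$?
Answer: $559504$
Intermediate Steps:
$k{\left(n,l \right)} = 9 + 5 l$ ($k{\left(n,l \right)} = \left(5 + l 5\right) + 4 = \left(5 + 5 l\right) + 4 = 9 + 5 l$)
$h = -748$ ($h = - 22 \left(9 + 5 \cdot 5\right) = - 22 \left(9 + 25\right) = \left(-22\right) 34 = -748$)
$h^{2} = \left(-748\right)^{2} = 559504$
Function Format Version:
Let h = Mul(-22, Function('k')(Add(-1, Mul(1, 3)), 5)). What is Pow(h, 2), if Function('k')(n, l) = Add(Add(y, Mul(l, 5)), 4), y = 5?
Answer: 559504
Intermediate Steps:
Function('k')(n, l) = Add(9, Mul(5, l)) (Function('k')(n, l) = Add(Add(5, Mul(l, 5)), 4) = Add(Add(5, Mul(5, l)), 4) = Add(9, Mul(5, l)))
h = -748 (h = Mul(-22, Add(9, Mul(5, 5))) = Mul(-22, Add(9, 25)) = Mul(-22, 34) = -748)
Pow(h, 2) = Pow(-748, 2) = 559504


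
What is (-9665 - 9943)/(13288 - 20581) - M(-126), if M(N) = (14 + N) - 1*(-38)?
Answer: 186430/2431 ≈ 76.689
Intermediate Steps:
M(N) = 52 + N (M(N) = (14 + N) + 38 = 52 + N)
(-9665 - 9943)/(13288 - 20581) - M(-126) = (-9665 - 9943)/(13288 - 20581) - (52 - 126) = -19608/(-7293) - 1*(-74) = -19608*(-1/7293) + 74 = 6536/2431 + 74 = 186430/2431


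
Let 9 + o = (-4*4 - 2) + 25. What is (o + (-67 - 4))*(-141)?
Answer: 10293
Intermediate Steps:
o = -2 (o = -9 + ((-4*4 - 2) + 25) = -9 + ((-16 - 2) + 25) = -9 + (-18 + 25) = -9 + 7 = -2)
(o + (-67 - 4))*(-141) = (-2 + (-67 - 4))*(-141) = (-2 - 71)*(-141) = -73*(-141) = 10293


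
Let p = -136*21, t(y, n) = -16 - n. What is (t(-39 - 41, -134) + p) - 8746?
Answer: -11484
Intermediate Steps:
p = -2856
(t(-39 - 41, -134) + p) - 8746 = ((-16 - 1*(-134)) - 2856) - 8746 = ((-16 + 134) - 2856) - 8746 = (118 - 2856) - 8746 = -2738 - 8746 = -11484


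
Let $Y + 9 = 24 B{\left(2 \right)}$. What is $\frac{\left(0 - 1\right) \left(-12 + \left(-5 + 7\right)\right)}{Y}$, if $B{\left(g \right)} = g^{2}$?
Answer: $\frac{10}{87} \approx 0.11494$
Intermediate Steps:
$Y = 87$ ($Y = -9 + 24 \cdot 2^{2} = -9 + 24 \cdot 4 = -9 + 96 = 87$)
$\frac{\left(0 - 1\right) \left(-12 + \left(-5 + 7\right)\right)}{Y} = \frac{\left(0 - 1\right) \left(-12 + \left(-5 + 7\right)\right)}{87} = \left(0 - 1\right) \left(-12 + 2\right) \frac{1}{87} = \left(-1\right) \left(-10\right) \frac{1}{87} = 10 \cdot \frac{1}{87} = \frac{10}{87}$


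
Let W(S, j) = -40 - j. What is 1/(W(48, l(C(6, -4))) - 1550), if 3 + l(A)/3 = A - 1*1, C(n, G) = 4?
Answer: -1/1590 ≈ -0.00062893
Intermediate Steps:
l(A) = -12 + 3*A (l(A) = -9 + 3*(A - 1*1) = -9 + 3*(A - 1) = -9 + 3*(-1 + A) = -9 + (-3 + 3*A) = -12 + 3*A)
1/(W(48, l(C(6, -4))) - 1550) = 1/((-40 - (-12 + 3*4)) - 1550) = 1/((-40 - (-12 + 12)) - 1550) = 1/((-40 - 1*0) - 1550) = 1/((-40 + 0) - 1550) = 1/(-40 - 1550) = 1/(-1590) = -1/1590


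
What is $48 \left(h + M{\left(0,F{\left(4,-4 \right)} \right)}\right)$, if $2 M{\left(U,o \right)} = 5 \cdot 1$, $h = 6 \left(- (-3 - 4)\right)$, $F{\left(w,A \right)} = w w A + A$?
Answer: $2136$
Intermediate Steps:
$F{\left(w,A \right)} = A + A w^{2}$ ($F{\left(w,A \right)} = w^{2} A + A = A w^{2} + A = A + A w^{2}$)
$h = 42$ ($h = 6 \left(\left(-1\right) \left(-7\right)\right) = 6 \cdot 7 = 42$)
$M{\left(U,o \right)} = \frac{5}{2}$ ($M{\left(U,o \right)} = \frac{5 \cdot 1}{2} = \frac{1}{2} \cdot 5 = \frac{5}{2}$)
$48 \left(h + M{\left(0,F{\left(4,-4 \right)} \right)}\right) = 48 \left(42 + \frac{5}{2}\right) = 48 \cdot \frac{89}{2} = 2136$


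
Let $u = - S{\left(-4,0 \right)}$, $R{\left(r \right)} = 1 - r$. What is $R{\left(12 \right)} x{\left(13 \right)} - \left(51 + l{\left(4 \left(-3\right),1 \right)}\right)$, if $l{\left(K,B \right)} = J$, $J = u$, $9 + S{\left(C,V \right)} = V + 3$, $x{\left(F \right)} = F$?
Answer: $-200$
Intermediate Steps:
$S{\left(C,V \right)} = -6 + V$ ($S{\left(C,V \right)} = -9 + \left(V + 3\right) = -9 + \left(3 + V\right) = -6 + V$)
$u = 6$ ($u = - (-6 + 0) = \left(-1\right) \left(-6\right) = 6$)
$J = 6$
$l{\left(K,B \right)} = 6$
$R{\left(12 \right)} x{\left(13 \right)} - \left(51 + l{\left(4 \left(-3\right),1 \right)}\right) = \left(1 - 12\right) 13 - 57 = \left(-11\right) 13 - 57 = -143 - 57 = -200$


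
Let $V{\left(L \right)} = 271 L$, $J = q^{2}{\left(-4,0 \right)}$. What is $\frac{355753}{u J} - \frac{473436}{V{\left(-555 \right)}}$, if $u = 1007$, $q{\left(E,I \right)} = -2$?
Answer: $\frac{18471343391}{201943780} \approx 91.468$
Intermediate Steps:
$J = 4$ ($J = \left(-2\right)^{2} = 4$)
$\frac{355753}{u J} - \frac{473436}{V{\left(-555 \right)}} = \frac{355753}{1007 \cdot 4} - \frac{473436}{271 \left(-555\right)} = \frac{355753}{4028} - \frac{473436}{-150405} = 355753 \cdot \frac{1}{4028} - - \frac{157812}{50135} = \frac{355753}{4028} + \frac{157812}{50135} = \frac{18471343391}{201943780}$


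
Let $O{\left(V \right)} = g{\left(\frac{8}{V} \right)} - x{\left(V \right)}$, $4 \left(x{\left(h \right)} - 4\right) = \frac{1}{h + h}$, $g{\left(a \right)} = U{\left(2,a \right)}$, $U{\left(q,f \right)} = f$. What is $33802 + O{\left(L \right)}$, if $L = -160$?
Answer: $\frac{43261377}{1280} \approx 33798.0$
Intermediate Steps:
$g{\left(a \right)} = a$
$x{\left(h \right)} = 4 + \frac{1}{8 h}$ ($x{\left(h \right)} = 4 + \frac{1}{4 \left(h + h\right)} = 4 + \frac{1}{4 \cdot 2 h} = 4 + \frac{\frac{1}{2} \frac{1}{h}}{4} = 4 + \frac{1}{8 h}$)
$O{\left(V \right)} = -4 + \frac{63}{8 V}$ ($O{\left(V \right)} = \frac{8}{V} - \left(4 + \frac{1}{8 V}\right) = -4 + \frac{63}{8 V}$)
$33802 + O{\left(L \right)} = 33802 - \left(4 - \frac{63}{8 \left(-160\right)}\right) = 33802 + \left(-4 + \frac{63}{8} \left(- \frac{1}{160}\right)\right) = 33802 - \frac{5183}{1280} = \frac{43261377}{1280}$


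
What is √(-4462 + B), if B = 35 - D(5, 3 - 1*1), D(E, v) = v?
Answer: I*√4429 ≈ 66.551*I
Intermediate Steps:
B = 33 (B = 35 - (3 - 1*1) = 35 - (3 - 1) = 35 - 1*2 = 35 - 2 = 33)
√(-4462 + B) = √(-4462 + 33) = √(-4429) = I*√4429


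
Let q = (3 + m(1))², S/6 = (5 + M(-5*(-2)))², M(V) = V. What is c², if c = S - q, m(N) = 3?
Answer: 1726596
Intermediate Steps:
S = 1350 (S = 6*(5 - 5*(-2))² = 6*(5 + 10)² = 6*15² = 6*225 = 1350)
q = 36 (q = (3 + 3)² = 6² = 36)
c = 1314 (c = 1350 - 1*36 = 1350 - 36 = 1314)
c² = 1314² = 1726596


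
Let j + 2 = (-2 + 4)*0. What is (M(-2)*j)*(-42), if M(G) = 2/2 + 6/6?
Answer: 168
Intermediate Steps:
j = -2 (j = -2 + (-2 + 4)*0 = -2 + 2*0 = -2 + 0 = -2)
M(G) = 2 (M(G) = 2*(½) + 6*(⅙) = 1 + 1 = 2)
(M(-2)*j)*(-42) = (2*(-2))*(-42) = -4*(-42) = 168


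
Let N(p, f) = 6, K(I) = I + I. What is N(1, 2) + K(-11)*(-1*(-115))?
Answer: -2524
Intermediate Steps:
K(I) = 2*I
N(1, 2) + K(-11)*(-1*(-115)) = 6 + (2*(-11))*(-1*(-115)) = 6 - 22*115 = 6 - 2530 = -2524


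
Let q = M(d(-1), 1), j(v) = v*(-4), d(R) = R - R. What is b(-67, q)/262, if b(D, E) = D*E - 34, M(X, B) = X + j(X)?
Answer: -17/131 ≈ -0.12977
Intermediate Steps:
d(R) = 0
j(v) = -4*v
M(X, B) = -3*X (M(X, B) = X - 4*X = -3*X)
q = 0 (q = -3*0 = 0)
b(D, E) = -34 + D*E
b(-67, q)/262 = (-34 - 67*0)/262 = (-34 + 0)*(1/262) = -34*1/262 = -17/131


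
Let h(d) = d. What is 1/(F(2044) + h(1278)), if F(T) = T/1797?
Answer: 1797/2298610 ≈ 0.00078178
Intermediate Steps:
F(T) = T/1797 (F(T) = T*(1/1797) = T/1797)
1/(F(2044) + h(1278)) = 1/((1/1797)*2044 + 1278) = 1/(2044/1797 + 1278) = 1/(2298610/1797) = 1797/2298610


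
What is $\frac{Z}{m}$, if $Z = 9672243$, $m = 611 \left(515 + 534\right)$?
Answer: $\frac{9672243}{640939} \approx 15.091$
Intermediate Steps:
$m = 640939$ ($m = 611 \cdot 1049 = 640939$)
$\frac{Z}{m} = \frac{9672243}{640939}$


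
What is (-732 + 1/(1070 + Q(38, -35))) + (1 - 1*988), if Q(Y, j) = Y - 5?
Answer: -1896056/1103 ≈ -1719.0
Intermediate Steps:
Q(Y, j) = -5 + Y
(-732 + 1/(1070 + Q(38, -35))) + (1 - 1*988) = (-732 + 1/(1070 + (-5 + 38))) + (1 - 1*988) = (-732 + 1/(1070 + 33)) + (1 - 988) = (-732 + 1/1103) - 987 = -807395/1103 - 987 = -1896056/1103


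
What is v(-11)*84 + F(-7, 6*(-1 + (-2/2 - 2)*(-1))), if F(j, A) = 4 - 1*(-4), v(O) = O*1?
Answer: -916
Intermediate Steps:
v(O) = O
F(j, A) = 8 (F(j, A) = 4 + 4 = 8)
v(-11)*84 + F(-7, 6*(-1 + (-2/2 - 2)*(-1))) = -11*84 + 8 = -924 + 8 = -916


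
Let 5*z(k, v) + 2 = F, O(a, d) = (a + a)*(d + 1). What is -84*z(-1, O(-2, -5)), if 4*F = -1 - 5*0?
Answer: 189/5 ≈ 37.800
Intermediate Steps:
O(a, d) = 2*a*(1 + d) (O(a, d) = (2*a)*(1 + d) = 2*a*(1 + d))
F = -1/4 (F = (-1 - 5*0)/4 = (-1 + 0)/4 = (1/4)*(-1) = -1/4 ≈ -0.25000)
z(k, v) = -9/20 (z(k, v) = -2/5 + (1/5)*(-1/4) = -2/5 - 1/20 = -9/20)
-84*z(-1, O(-2, -5)) = -84*(-9/20) = 189/5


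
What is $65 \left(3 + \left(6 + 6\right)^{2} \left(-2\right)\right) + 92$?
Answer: $-18433$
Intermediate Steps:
$65 \left(3 + \left(6 + 6\right)^{2} \left(-2\right)\right) + 92 = 65 \left(3 + 12^{2} \left(-2\right)\right) + 92 = 65 \left(3 + 144 \left(-2\right)\right) + 92 = 65 \left(3 - 288\right) + 92 = 65 \left(-285\right) + 92 = -18525 + 92 = -18433$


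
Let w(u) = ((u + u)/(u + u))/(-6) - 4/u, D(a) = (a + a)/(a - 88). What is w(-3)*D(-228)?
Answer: 133/79 ≈ 1.6835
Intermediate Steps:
D(a) = 2*a/(-88 + a) (D(a) = (2*a)/(-88 + a) = 2*a/(-88 + a))
w(u) = -⅙ - 4/u (w(u) = ((2*u)/((2*u)))*(-⅙) - 4/u = ((2*u)*(1/(2*u)))*(-⅙) - 4/u = 1*(-⅙) - 4/u = -⅙ - 4/u)
w(-3)*D(-228) = ((⅙)*(-24 - 1*(-3))/(-3))*(2*(-228)/(-88 - 228)) = ((⅙)*(-⅓)*(-24 + 3))*(2*(-228)/(-316)) = ((⅙)*(-⅓)*(-21))*(2*(-228)*(-1/316)) = (7/6)*(114/79) = 133/79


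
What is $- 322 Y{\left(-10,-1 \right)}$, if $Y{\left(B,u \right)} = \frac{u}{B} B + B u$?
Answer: $-2898$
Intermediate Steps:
$Y{\left(B,u \right)} = u + B u$
$- 322 Y{\left(-10,-1 \right)} = - 322 \left(- (1 - 10)\right) = - 322 \left(\left(-1\right) \left(-9\right)\right) = \left(-322\right) 9 = -2898$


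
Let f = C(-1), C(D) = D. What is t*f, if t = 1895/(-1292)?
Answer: 1895/1292 ≈ 1.4667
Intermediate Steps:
t = -1895/1292 (t = 1895*(-1/1292) = -1895/1292 ≈ -1.4667)
f = -1
t*f = -1895/1292*(-1) = 1895/1292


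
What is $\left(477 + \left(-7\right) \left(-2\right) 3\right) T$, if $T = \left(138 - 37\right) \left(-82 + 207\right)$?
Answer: $6552375$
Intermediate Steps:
$T = 12625$ ($T = 101 \cdot 125 = 12625$)
$\left(477 + \left(-7\right) \left(-2\right) 3\right) T = \left(477 + \left(-7\right) \left(-2\right) 3\right) 12625 = \left(477 + 14 \cdot 3\right) 12625 = \left(477 + 42\right) 12625 = 519 \cdot 12625 = 6552375$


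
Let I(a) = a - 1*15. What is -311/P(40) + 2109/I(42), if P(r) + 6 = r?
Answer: 21103/306 ≈ 68.964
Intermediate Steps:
I(a) = -15 + a (I(a) = a - 15 = -15 + a)
P(r) = -6 + r
-311/P(40) + 2109/I(42) = -311/(-6 + 40) + 2109/(-15 + 42) = -311/34 + 2109/27 = -311*1/34 + 2109*(1/27) = -311/34 + 703/9 = 21103/306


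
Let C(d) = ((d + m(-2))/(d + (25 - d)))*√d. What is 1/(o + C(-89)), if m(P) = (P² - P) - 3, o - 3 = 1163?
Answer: 364375/425190372 + 1075*I*√89/425190372 ≈ 0.00085697 + 2.3852e-5*I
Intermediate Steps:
o = 1166 (o = 3 + 1163 = 1166)
m(P) = -3 + P² - P
C(d) = √d*(3/25 + d/25) (C(d) = ((d + (-3 + (-2)² - 1*(-2)))/(d + (25 - d)))*√d = ((d + (-3 + 4 + 2))/25)*√d = ((d + 3)*(1/25))*√d = ((3 + d)*(1/25))*√d = (3/25 + d/25)*√d = √d*(3/25 + d/25))
1/(o + C(-89)) = 1/(1166 + √(-89)*(3 - 89)/25) = 1/(1166 + (1/25)*(I*√89)*(-86)) = 1/(1166 - 86*I*√89/25)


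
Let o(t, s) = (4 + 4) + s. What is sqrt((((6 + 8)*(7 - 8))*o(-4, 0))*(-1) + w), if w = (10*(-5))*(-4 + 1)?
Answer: sqrt(262) ≈ 16.186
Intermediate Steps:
o(t, s) = 8 + s
w = 150 (w = -50*(-3) = 150)
sqrt((((6 + 8)*(7 - 8))*o(-4, 0))*(-1) + w) = sqrt((((6 + 8)*(7 - 8))*(8 + 0))*(-1) + 150) = sqrt(((14*(-1))*8)*(-1) + 150) = sqrt(-14*8*(-1) + 150) = sqrt(-112*(-1) + 150) = sqrt(112 + 150) = sqrt(262)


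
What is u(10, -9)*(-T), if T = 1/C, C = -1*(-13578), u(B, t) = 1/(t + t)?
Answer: 1/244404 ≈ 4.0916e-6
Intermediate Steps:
u(B, t) = 1/(2*t)
C = 13578
T = 1/13578 ≈ 7.3649e-5
u(10, -9)*(-T) = ((½)/(-9))*(-1*1/13578) = ((½)*(-⅑))*(-1/13578) = -1/18*(-1/13578) = 1/244404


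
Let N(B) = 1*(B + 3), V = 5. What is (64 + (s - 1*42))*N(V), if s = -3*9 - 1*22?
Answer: -216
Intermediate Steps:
s = -49 (s = -27 - 22 = -49)
N(B) = 3 + B (N(B) = 1*(3 + B) = 3 + B)
(64 + (s - 1*42))*N(V) = (64 + (-49 - 1*42))*(3 + 5) = (64 + (-49 - 42))*8 = (64 - 91)*8 = -27*8 = -216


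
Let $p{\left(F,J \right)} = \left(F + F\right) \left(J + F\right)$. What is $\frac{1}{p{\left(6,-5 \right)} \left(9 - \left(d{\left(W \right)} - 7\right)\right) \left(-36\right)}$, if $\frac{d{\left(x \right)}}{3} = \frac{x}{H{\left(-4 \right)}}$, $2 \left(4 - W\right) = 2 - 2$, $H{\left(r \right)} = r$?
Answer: $- \frac{1}{8208} \approx -0.00012183$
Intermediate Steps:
$W = 4$ ($W = 4 - \frac{2 - 2}{2} = 4 - 0 = 4 + 0 = 4$)
$d{\left(x \right)} = - \frac{3 x}{4}$ ($d{\left(x \right)} = 3 \frac{x}{-4} = 3 x \left(- \frac{1}{4}\right) = 3 \left(- \frac{x}{4}\right) = - \frac{3 x}{4}$)
$p{\left(F,J \right)} = 2 F \left(F + J\right)$
$\frac{1}{p{\left(6,-5 \right)} \left(9 - \left(d{\left(W \right)} - 7\right)\right) \left(-36\right)} = \frac{1}{2 \cdot 6 \left(6 - 5\right) \left(9 - \left(\left(- \frac{3}{4}\right) 4 - 7\right)\right) \left(-36\right)} = \frac{1}{2 \cdot 6 \cdot 1 \left(9 - \left(-3 - 7\right)\right) \left(-36\right)} = \frac{1}{12 \left(9 - -10\right) \left(-36\right)} = \frac{1}{12 \left(9 + 10\right) \left(-36\right)} = \frac{1}{12 \cdot 19 \left(-36\right)} = \frac{1}{228 \left(-36\right)} = \frac{1}{-8208} = - \frac{1}{8208}$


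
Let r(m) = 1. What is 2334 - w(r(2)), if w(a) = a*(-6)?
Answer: 2340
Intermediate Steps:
w(a) = -6*a
2334 - w(r(2)) = 2334 - (-6) = 2334 - 1*(-6) = 2334 + 6 = 2340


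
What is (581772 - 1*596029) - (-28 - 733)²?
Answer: -593378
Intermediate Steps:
(581772 - 1*596029) - (-28 - 733)² = (581772 - 596029) - 1*(-761)² = -14257 - 1*579121 = -14257 - 579121 = -593378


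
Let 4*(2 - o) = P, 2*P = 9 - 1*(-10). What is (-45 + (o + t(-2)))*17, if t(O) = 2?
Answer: -5899/8 ≈ -737.38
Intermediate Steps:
P = 19/2 (P = (9 - 1*(-10))/2 = (9 + 10)/2 = (1/2)*19 = 19/2 ≈ 9.5000)
o = -3/8 (o = 2 - 1/4*19/2 = 2 - 19/8 = -3/8 ≈ -0.37500)
(-45 + (o + t(-2)))*17 = (-45 + (-3/8 + 2))*17 = (-45 + 13/8)*17 = -347/8*17 = -5899/8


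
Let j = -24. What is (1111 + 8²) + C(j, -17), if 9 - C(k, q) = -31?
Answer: 1215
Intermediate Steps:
C(k, q) = 40 (C(k, q) = 9 - 1*(-31) = 9 + 31 = 40)
(1111 + 8²) + C(j, -17) = (1111 + 8²) + 40 = (1111 + 64) + 40 = 1175 + 40 = 1215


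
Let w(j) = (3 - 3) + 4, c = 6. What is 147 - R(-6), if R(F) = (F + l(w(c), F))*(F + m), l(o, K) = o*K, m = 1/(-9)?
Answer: -109/3 ≈ -36.333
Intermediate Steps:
m = -1/9 ≈ -0.11111
w(j) = 4 (w(j) = 0 + 4 = 4)
l(o, K) = K*o
R(F) = 5*F*(-1/9 + F) (R(F) = (F + F*4)*(F - 1/9) = (F + 4*F)*(-1/9 + F) = (5*F)*(-1/9 + F) = 5*F*(-1/9 + F))
147 - R(-6) = 147 - 5*(-6)*(-1 + 9*(-6))/9 = 147 - 5*(-6)*(-1 - 54)/9 = 147 - 5*(-6)*(-55)/9 = 147 - 1*550/3 = 147 - 550/3 = -109/3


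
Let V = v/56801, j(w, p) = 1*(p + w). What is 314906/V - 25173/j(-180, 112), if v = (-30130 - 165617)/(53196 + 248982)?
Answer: -122514477374940731/4436932 ≈ -2.7612e+10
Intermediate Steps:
v = -65249/100726 (v = -195747/302178 = -195747*1/302178 = -65249/100726 ≈ -0.64779)
j(w, p) = p + w
V = -65249/5721337526 (V = -65249/100726/56801 = -65249/100726*1/56801 = -65249/5721337526 ≈ -1.1404e-5)
314906/V - 25173/j(-180, 112) = 314906/(-65249/5721337526) - 25173/(112 - 180) = 314906*(-5721337526/65249) - 25173/(-68) = -1801683514962556/65249 - 25173*(-1/68) = -1801683514962556/65249 + 25173/68 = -122514477374940731/4436932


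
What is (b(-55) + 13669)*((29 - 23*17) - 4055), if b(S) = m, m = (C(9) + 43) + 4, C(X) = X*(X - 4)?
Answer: -60782337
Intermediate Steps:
C(X) = X*(-4 + X)
m = 92 (m = (9*(-4 + 9) + 43) + 4 = (9*5 + 43) + 4 = (45 + 43) + 4 = 88 + 4 = 92)
b(S) = 92
(b(-55) + 13669)*((29 - 23*17) - 4055) = (92 + 13669)*((29 - 23*17) - 4055) = 13761*((29 - 391) - 4055) = 13761*(-362 - 4055) = 13761*(-4417) = -60782337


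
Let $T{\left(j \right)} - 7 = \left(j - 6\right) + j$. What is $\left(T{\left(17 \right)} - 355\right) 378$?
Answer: $-120960$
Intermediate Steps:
$T{\left(j \right)} = 1 + 2 j$ ($T{\left(j \right)} = 7 + \left(\left(j - 6\right) + j\right) = 7 + \left(\left(-6 + j\right) + j\right) = 7 + \left(-6 + 2 j\right) = 1 + 2 j$)
$\left(T{\left(17 \right)} - 355\right) 378 = \left(\left(1 + 2 \cdot 17\right) - 355\right) 378 = \left(\left(1 + 34\right) - 355\right) 378 = \left(35 - 355\right) 378 = \left(-320\right) 378 = -120960$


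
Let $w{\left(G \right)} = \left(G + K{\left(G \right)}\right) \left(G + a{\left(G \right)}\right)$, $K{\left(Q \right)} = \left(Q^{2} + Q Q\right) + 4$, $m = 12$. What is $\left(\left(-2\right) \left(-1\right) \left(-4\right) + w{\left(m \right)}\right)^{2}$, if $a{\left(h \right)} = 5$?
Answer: $26625600$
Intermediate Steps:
$K{\left(Q \right)} = 4 + 2 Q^{2}$ ($K{\left(Q \right)} = \left(Q^{2} + Q^{2}\right) + 4 = 2 Q^{2} + 4 = 4 + 2 Q^{2}$)
$w{\left(G \right)} = \left(5 + G\right) \left(4 + G + 2 G^{2}\right)$ ($w{\left(G \right)} = \left(G + \left(4 + 2 G^{2}\right)\right) \left(G + 5\right) = \left(4 + G + 2 G^{2}\right) \left(5 + G\right) = \left(5 + G\right) \left(4 + G + 2 G^{2}\right)$)
$\left(\left(-2\right) \left(-1\right) \left(-4\right) + w{\left(m \right)}\right)^{2} = \left(\left(-2\right) \left(-1\right) \left(-4\right) + \left(20 + 2 \cdot 12^{3} + 9 \cdot 12 + 11 \cdot 12^{2}\right)\right)^{2} = \left(2 \left(-4\right) + \left(20 + 2 \cdot 1728 + 108 + 11 \cdot 144\right)\right)^{2} = \left(-8 + \left(20 + 3456 + 108 + 1584\right)\right)^{2} = \left(-8 + 5168\right)^{2} = 5160^{2} = 26625600$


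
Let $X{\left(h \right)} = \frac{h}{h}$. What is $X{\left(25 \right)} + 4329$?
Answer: $4330$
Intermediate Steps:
$X{\left(h \right)} = 1$
$X{\left(25 \right)} + 4329 = 1 + 4329 = 4330$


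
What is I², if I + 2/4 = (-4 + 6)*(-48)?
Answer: 37249/4 ≈ 9312.3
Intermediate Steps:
I = -193/2 (I = -½ + (-4 + 6)*(-48) = -½ + 2*(-48) = -½ - 96 = -193/2 ≈ -96.500)
I² = (-193/2)² = 37249/4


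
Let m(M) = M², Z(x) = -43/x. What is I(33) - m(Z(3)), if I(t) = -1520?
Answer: -15529/9 ≈ -1725.4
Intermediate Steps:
I(33) - m(Z(3)) = -1520 - (-43/3)² = -1520 - 1*1849/9 = -1520 - 1849/9 = -15529/9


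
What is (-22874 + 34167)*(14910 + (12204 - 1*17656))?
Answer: 106809194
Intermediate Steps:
(-22874 + 34167)*(14910 + (12204 - 1*17656)) = 11293*(14910 + (12204 - 17656)) = 11293*(14910 - 5452) = 11293*9458 = 106809194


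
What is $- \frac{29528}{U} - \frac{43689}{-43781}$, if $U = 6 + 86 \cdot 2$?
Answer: $- \frac{642494363}{3896509} \approx -164.89$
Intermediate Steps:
$U = 178$ ($U = 6 + 172 = 178$)
$- \frac{29528}{U} - \frac{43689}{-43781} = - \frac{29528}{178} - \frac{43689}{-43781} = \left(-29528\right) \frac{1}{178} - - \frac{43689}{43781} = - \frac{14764}{89} + \frac{43689}{43781} = - \frac{642494363}{3896509}$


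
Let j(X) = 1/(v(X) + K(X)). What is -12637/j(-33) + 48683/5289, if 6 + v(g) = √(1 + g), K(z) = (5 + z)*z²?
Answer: 2038397710997/5289 - 50548*I*√2 ≈ 3.854e+8 - 71486.0*I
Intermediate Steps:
K(z) = z²*(5 + z)
v(g) = -6 + √(1 + g)
j(X) = 1/(-6 + √(1 + X) + X²*(5 + X)) (j(X) = 1/((-6 + √(1 + X)) + X²*(5 + X)) = 1/(-6 + √(1 + X) + X²*(5 + X)))
-12637/j(-33) + 48683/5289 = -(-385403226 + 12637*√(1 - 33)) + 48683/5289 = -(-385403226 + 50548*I*√2) + 48683*(1/5289) = -(-385403226 + 50548*I*√2) + 48683/5289 = -12637*(-30498 + 4*I*√2) + 48683/5289 = (385403226 - 50548*I*√2) + 48683/5289 = 2038397710997/5289 - 50548*I*√2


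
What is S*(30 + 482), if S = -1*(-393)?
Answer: 201216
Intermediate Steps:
S = 393
S*(30 + 482) = 393*(30 + 482) = 393*512 = 201216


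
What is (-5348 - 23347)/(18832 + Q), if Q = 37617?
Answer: -28695/56449 ≈ -0.50834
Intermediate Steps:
(-5348 - 23347)/(18832 + Q) = (-5348 - 23347)/(18832 + 37617) = -28695/56449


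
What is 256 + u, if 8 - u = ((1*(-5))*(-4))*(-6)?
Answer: 384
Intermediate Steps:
u = 128 (u = 8 - (1*(-5))*(-4)*(-6) = 8 - (-5*(-4))*(-6) = 8 - 20*(-6) = 8 - 1*(-120) = 8 + 120 = 128)
256 + u = 256 + 128 = 384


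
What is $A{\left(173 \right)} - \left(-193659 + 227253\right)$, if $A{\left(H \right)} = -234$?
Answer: $-33828$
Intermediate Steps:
$A{\left(173 \right)} - \left(-193659 + 227253\right) = -234 - \left(-193659 + 227253\right) = -234 - 33594 = -33828$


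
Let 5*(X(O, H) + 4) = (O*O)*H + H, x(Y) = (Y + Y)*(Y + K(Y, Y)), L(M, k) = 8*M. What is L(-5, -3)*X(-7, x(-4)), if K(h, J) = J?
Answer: -25440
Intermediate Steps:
x(Y) = 4*Y**2 (x(Y) = (Y + Y)*(Y + Y) = (2*Y)*(2*Y) = 4*Y**2)
X(O, H) = -4 + H/5 + H*O**2/5 (X(O, H) = -4 + ((O*O)*H + H)/5 = -4 + (O**2*H + H)/5 = -4 + (H*O**2 + H)/5 = -4 + (H + H*O**2)/5 = -4 + (H/5 + H*O**2/5) = -4 + H/5 + H*O**2/5)
L(-5, -3)*X(-7, x(-4)) = (8*(-5))*(-4 + (4*(-4)**2)/5 + (1/5)*(4*(-4)**2)*(-7)**2) = -40*(-4 + (4*16)/5 + (1/5)*(4*16)*49) = -40*(-4 + (1/5)*64 + (1/5)*64*49) = -40*(-4 + 64/5 + 3136/5) = -40*636 = -25440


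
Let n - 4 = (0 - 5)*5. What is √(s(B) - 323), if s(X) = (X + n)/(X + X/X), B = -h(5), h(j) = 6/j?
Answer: 2*I*√53 ≈ 14.56*I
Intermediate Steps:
n = -21 (n = 4 + (0 - 5)*5 = 4 - 5*5 = 4 - 25 = -21)
B = -6/5 ≈ -1.2000
s(X) = (-21 + X)/(1 + X) (s(X) = (X - 21)/(X + X/X) = (-21 + X)/(X + 1) = (-21 + X)/(1 + X))
√(s(B) - 323) = √((-21 - 6/5)/(1 - 6/5) - 323) = √(-111/5/(-⅕) - 323) = √(-5*(-111/5) - 323) = √(111 - 323) = √(-212) = 2*I*√53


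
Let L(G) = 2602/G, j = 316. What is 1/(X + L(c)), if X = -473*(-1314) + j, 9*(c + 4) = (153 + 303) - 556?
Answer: 68/42273275 ≈ 1.6086e-6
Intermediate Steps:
c = -136/9 (c = -4 + ((153 + 303) - 556)/9 = -4 + (456 - 556)/9 = -4 + (⅑)*(-100) = -4 - 100/9 = -136/9 ≈ -15.111)
X = 621838 (X = -473*(-1314) + 316 = 621522 + 316 = 621838)
1/(X + L(c)) = 1/(621838 + 2602/(-136/9)) = 1/(621838 + 2602*(-9/136)) = 1/(621838 - 11709/68) = 1/(42273275/68) = 68/42273275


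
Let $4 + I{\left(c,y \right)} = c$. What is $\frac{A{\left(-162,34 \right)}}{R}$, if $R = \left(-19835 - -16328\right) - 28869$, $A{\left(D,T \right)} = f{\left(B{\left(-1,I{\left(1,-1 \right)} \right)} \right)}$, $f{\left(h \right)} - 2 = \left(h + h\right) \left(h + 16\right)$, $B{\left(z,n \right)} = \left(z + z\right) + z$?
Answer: $\frac{1}{426} \approx 0.0023474$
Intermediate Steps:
$I{\left(c,y \right)} = -4 + c$
$B{\left(z,n \right)} = 3 z$ ($B{\left(z,n \right)} = 2 z + z = 3 z$)
$f{\left(h \right)} = 2 + 2 h \left(16 + h\right)$ ($f{\left(h \right)} = 2 + \left(h + h\right) \left(h + 16\right) = 2 + 2 h \left(16 + h\right)$)
$A{\left(D,T \right)} = -76$ ($A{\left(D,T \right)} = 2 + 2 \left(3 \left(-1\right)\right)^{2} + 32 \cdot 3 \left(-1\right) = 2 + 2 \left(-3\right)^{2} + 32 \left(-3\right) = 2 + 2 \cdot 9 - 96 = 2 + 18 - 96 = -76$)
$R = -32376$ ($R = \left(-19835 + 16328\right) - 28869 = -3507 - 28869 = -32376$)
$\frac{A{\left(-162,34 \right)}}{R} = - \frac{76}{-32376} = \left(-76\right) \left(- \frac{1}{32376}\right) = \frac{1}{426}$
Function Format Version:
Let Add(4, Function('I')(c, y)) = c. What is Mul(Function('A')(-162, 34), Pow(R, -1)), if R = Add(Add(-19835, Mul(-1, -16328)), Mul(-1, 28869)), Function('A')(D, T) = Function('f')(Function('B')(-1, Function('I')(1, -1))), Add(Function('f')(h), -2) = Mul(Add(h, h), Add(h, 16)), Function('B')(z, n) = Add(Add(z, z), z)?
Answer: Rational(1, 426) ≈ 0.0023474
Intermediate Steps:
Function('I')(c, y) = Add(-4, c)
Function('B')(z, n) = Mul(3, z) (Function('B')(z, n) = Add(Mul(2, z), z) = Mul(3, z))
Function('f')(h) = Add(2, Mul(2, h, Add(16, h))) (Function('f')(h) = Add(2, Mul(Add(h, h), Add(h, 16))) = Add(2, Mul(Mul(2, h), Add(16, h))) = Add(2, Mul(2, h, Add(16, h))))
Function('A')(D, T) = -76 (Function('A')(D, T) = Add(2, Mul(2, Pow(Mul(3, -1), 2)), Mul(32, Mul(3, -1))) = Add(2, Mul(2, Pow(-3, 2)), Mul(32, -3)) = Add(2, Mul(2, 9), -96) = Add(2, 18, -96) = -76)
R = -32376 (R = Add(Add(-19835, 16328), -28869) = Add(-3507, -28869) = -32376)
Mul(Function('A')(-162, 34), Pow(R, -1)) = Mul(-76, Pow(-32376, -1)) = Mul(-76, Rational(-1, 32376)) = Rational(1, 426)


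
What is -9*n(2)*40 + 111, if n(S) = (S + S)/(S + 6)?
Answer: -69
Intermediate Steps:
n(S) = 2*S/(6 + S) (n(S) = (2*S)/(6 + S) = 2*S/(6 + S))
-9*n(2)*40 + 111 = -18*2/(6 + 2)*40 + 111 = -18*2/8*40 + 111 = -9*½*40 + 111 = -9/2*40 + 111 = -180 + 111 = -69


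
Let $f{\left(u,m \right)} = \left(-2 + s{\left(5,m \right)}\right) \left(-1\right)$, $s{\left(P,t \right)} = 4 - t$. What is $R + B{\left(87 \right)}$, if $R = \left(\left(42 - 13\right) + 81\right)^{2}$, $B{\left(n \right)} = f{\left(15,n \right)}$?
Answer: $12185$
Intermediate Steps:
$f{\left(u,m \right)} = -2 + m$ ($f{\left(u,m \right)} = \left(-2 - \left(-4 + m\right)\right) \left(-1\right) = \left(2 - m\right) \left(-1\right) = -2 + m$)
$B{\left(n \right)} = -2 + n$
$R = 12100$ ($R = \left(\left(42 - 13\right) + 81\right)^{2} = \left(29 + 81\right)^{2} = 110^{2} = 12100$)
$R + B{\left(87 \right)} = 12100 + \left(-2 + 87\right) = 12100 + 85 = 12185$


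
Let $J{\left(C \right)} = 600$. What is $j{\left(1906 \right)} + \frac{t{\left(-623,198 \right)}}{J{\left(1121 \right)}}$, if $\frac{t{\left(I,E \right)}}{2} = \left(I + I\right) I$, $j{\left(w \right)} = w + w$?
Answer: $\frac{959929}{150} \approx 6399.5$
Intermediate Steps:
$j{\left(w \right)} = 2 w$
$t{\left(I,E \right)} = 4 I^{2}$ ($t{\left(I,E \right)} = 2 \left(I + I\right) I = 2 \cdot 2 I I = 2 \cdot 2 I^{2} = 4 I^{2}$)
$j{\left(1906 \right)} + \frac{t{\left(-623,198 \right)}}{J{\left(1121 \right)}} = 2 \cdot 1906 + \frac{4 \left(-623\right)^{2}}{600} = 3812 + 4 \cdot 388129 \cdot \frac{1}{600} = 3812 + 1552516 \cdot \frac{1}{600} = 3812 + \frac{388129}{150} = \frac{959929}{150}$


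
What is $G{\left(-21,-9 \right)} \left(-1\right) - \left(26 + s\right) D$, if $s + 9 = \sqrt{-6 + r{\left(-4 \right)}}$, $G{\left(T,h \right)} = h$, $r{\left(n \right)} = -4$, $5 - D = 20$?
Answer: $264 + 15 i \sqrt{10} \approx 264.0 + 47.434 i$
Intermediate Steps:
$D = -15$ ($D = 5 - 20 = -15$)
$s = -9 + i \sqrt{10}$ ($s = -9 + \sqrt{-6 - 4} = -9 + \sqrt{-10} = -9 + i \sqrt{10} \approx -9.0 + 3.1623 i$)
$G{\left(-21,-9 \right)} \left(-1\right) - \left(26 + s\right) D = \left(-9\right) \left(-1\right) - \left(26 - \left(9 - i \sqrt{10}\right)\right) \left(-15\right) = 9 - \left(17 + i \sqrt{10}\right) \left(-15\right) = 9 - \left(-255 - 15 i \sqrt{10}\right) = 9 + \left(255 + 15 i \sqrt{10}\right) = 264 + 15 i \sqrt{10}$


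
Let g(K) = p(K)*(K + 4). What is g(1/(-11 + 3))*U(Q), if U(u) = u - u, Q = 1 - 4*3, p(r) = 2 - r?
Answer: 0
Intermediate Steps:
Q = -11 (Q = 1 - 12 = -11)
g(K) = (2 - K)*(4 + K) (g(K) = (2 - K)*(K + 4) = (2 - K)*(4 + K))
U(u) = 0
g(1/(-11 + 3))*U(Q) = -(-2 + 1/(-11 + 3))*(4 + 1/(-11 + 3))*0 = -(-2 + 1/(-8))*(4 + 1/(-8))*0 = -(-2 - ⅛)*(4 - ⅛)*0 = -1*(-17/8)*31/8*0 = (527/64)*0 = 0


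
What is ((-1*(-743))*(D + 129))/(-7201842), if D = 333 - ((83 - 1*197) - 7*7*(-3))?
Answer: -106249/2400614 ≈ -0.044259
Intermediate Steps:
D = 300 (D = 333 - ((83 - 197) - 49*(-3)) = 333 - (-114 + 147) = 333 - 1*33 = 333 - 33 = 300)
((-1*(-743))*(D + 129))/(-7201842) = ((-1*(-743))*(300 + 129))/(-7201842) = (743*429)*(-1/7201842) = 318747*(-1/7201842) = -106249/2400614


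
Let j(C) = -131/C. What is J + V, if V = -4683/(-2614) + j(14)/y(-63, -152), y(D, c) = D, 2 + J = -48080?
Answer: -27712721524/576387 ≈ -48080.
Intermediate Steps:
J = -48082 (J = -2 - 48080 = -48082)
V = 1118210/576387 (V = -4683/(-2614) - 131/14/(-63) = -4683*(-1/2614) - 131*1/14*(-1/63) = 4683/2614 - 131/14*(-1/63) = 4683/2614 + 131/882 = 1118210/576387 ≈ 1.9400)
J + V = -48082 + 1118210/576387 = -27712721524/576387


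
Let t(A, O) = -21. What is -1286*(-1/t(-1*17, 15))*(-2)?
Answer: 2572/21 ≈ 122.48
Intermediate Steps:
-1286*(-1/t(-1*17, 15))*(-2) = -1286/((-1*(-21)))*(-2) = -1286/21*(-2) = 2572/21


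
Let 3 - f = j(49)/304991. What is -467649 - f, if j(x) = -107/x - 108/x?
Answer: -6988852905683/14944559 ≈ -4.6765e+5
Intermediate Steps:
j(x) = -215/x
f = 44833892/14944559 (f = 3 - (-215/49)/304991 = 3 - (-215*1/49)/304991 = 3 - (-215)/(49*304991) = 3 - 1*(-215/14944559) = 3 + 215/14944559 = 44833892/14944559 ≈ 3.0000)
-467649 - f = -467649 - 1*44833892/14944559 = -467649 - 44833892/14944559 = -6988852905683/14944559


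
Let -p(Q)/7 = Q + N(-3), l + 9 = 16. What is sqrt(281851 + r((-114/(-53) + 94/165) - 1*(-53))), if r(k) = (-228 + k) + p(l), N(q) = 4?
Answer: sqrt(21535498626015)/8745 ≈ 530.66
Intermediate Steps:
l = 7 (l = -9 + 16 = 7)
p(Q) = -28 - 7*Q (p(Q) = -7*(Q + 4) = -7*(4 + Q) = -28 - 7*Q)
r(k) = -305 + k (r(k) = (-228 + k) + (-28 - 7*7) = (-228 + k) + (-28 - 49) = (-228 + k) - 77 = -305 + k)
sqrt(281851 + r((-114/(-53) + 94/165) - 1*(-53))) = sqrt(281851 + (-305 + ((-114/(-53) + 94/165) - 1*(-53)))) = sqrt(281851 + (-305 + ((-114*(-1/53) + 94*(1/165)) + 53))) = sqrt(281851 + (-305 + ((114/53 + 94/165) + 53))) = sqrt(281851 + (-305 + (23792/8745 + 53))) = sqrt(281851 + (-305 + 487277/8745)) = sqrt(281851 - 2179948/8745) = sqrt(2462607047/8745) = sqrt(21535498626015)/8745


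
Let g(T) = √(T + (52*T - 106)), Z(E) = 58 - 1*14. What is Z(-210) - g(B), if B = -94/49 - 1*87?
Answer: 44 - 9*I*√2915/7 ≈ 44.0 - 69.417*I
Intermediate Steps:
B = -4357/49 (B = -94*1/49 - 87 = -94/49 - 87 = -4357/49 ≈ -88.918)
Z(E) = 44 (Z(E) = 58 - 14 = 44)
g(T) = √(-106 + 53*T) (g(T) = √(T + (-106 + 52*T)) = √(-106 + 53*T))
Z(-210) - g(B) = 44 - √(-106 + 53*(-4357/49)) = 44 - √(-106 - 230921/49) = 44 - √(-236115/49) = 44 - 9*I*√2915/7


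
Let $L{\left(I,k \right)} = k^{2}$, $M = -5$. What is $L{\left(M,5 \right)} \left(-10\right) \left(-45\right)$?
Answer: $11250$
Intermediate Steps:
$L{\left(M,5 \right)} \left(-10\right) \left(-45\right) = 5^{2} \left(-10\right) \left(-45\right) = 25 \left(-10\right) \left(-45\right) = \left(-250\right) \left(-45\right) = 11250$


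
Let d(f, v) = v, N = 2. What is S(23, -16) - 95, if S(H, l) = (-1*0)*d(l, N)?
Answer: -95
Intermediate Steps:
S(H, l) = 0 (S(H, l) = -1*0*2 = 0*2 = 0)
S(23, -16) - 95 = 0 - 95 = -95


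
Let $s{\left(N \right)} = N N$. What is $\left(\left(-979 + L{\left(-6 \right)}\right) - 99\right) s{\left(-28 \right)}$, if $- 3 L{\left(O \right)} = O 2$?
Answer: $-842016$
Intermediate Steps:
$s{\left(N \right)} = N^{2}$
$L{\left(O \right)} = - \frac{2 O}{3}$ ($L{\left(O \right)} = - \frac{O 2}{3} = - \frac{2 O}{3}$)
$\left(\left(-979 + L{\left(-6 \right)}\right) - 99\right) s{\left(-28 \right)} = \left(\left(-979 - -4\right) - 99\right) \left(-28\right)^{2} = \left(\left(-979 + 4\right) - 99\right) 784 = \left(-975 - 99\right) 784 = \left(-1074\right) 784 = -842016$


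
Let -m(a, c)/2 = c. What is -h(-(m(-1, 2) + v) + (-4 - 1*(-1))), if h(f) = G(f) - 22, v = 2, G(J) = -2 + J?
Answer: 25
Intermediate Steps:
m(a, c) = -2*c
h(f) = -24 + f (h(f) = (-2 + f) - 22 = -24 + f)
-h(-(m(-1, 2) + v) + (-4 - 1*(-1))) = -(-24 + (-(-2*2 + 2) + (-4 - 1*(-1)))) = -(-24 + (-(-4 + 2) + (-4 + 1))) = -(-24 + (-1*(-2) - 3)) = -(-24 + (2 - 3)) = -(-24 - 1) = -1*(-25) = 25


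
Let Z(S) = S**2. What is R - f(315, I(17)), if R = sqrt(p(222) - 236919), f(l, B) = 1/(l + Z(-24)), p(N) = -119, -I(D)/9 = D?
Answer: -1/891 + I*sqrt(237038) ≈ -0.0011223 + 486.87*I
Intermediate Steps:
I(D) = -9*D
f(l, B) = 1/(576 + l) (f(l, B) = 1/(l + (-24)**2) = 1/(l + 576) = 1/(576 + l))
R = I*sqrt(237038) (R = sqrt(-119 - 236919) = sqrt(-237038) = I*sqrt(237038) ≈ 486.87*I)
R - f(315, I(17)) = I*sqrt(237038) - 1/(576 + 315) = I*sqrt(237038) - 1/891 = -1/891 + I*sqrt(237038)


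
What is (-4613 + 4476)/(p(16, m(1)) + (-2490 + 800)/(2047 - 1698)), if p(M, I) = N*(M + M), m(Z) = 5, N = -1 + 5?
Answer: -47813/42982 ≈ -1.1124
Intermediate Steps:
N = 4
p(M, I) = 8*M (p(M, I) = 4*(M + M) = 4*(2*M) = 8*M)
(-4613 + 4476)/(p(16, m(1)) + (-2490 + 800)/(2047 - 1698)) = (-4613 + 4476)/(8*16 + (-2490 + 800)/(2047 - 1698)) = -137/(128 - 1690/349) = -137/42982/349 = -137*349/42982 = -47813/42982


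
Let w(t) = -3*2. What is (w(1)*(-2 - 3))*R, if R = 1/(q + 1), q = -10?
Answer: -10/3 ≈ -3.3333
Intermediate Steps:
w(t) = -6
R = -⅑ (R = 1/(-10 + 1) = 1/(-9) = -⅑ ≈ -0.11111)
(w(1)*(-2 - 3))*R = -6*(-2 - 3)*(-⅑) = -6*(-5)*(-⅑) = 30*(-⅑) = -10/3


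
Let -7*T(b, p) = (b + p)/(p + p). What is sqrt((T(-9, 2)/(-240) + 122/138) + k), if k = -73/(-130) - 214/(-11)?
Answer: 41*sqrt(8607313)/26312 ≈ 4.5716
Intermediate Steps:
T(b, p) = -(b + p)/(14*p) (T(b, p) = -(b + p)/(7*(p + p)) = -(b + p)/(7*(2*p)) = -(b + p)*1/(2*p)/7 = -(b + p)/(14*p))
k = 28623/1430 (k = -73*(-1/130) - 214*(-1/11) = 73/130 + 214/11 = 28623/1430 ≈ 20.016)
sqrt((T(-9, 2)/(-240) + 122/138) + k) = sqrt((((1/14)*(-1*(-9) - 1*2)/2)/(-240) + 122/138) + 28623/1430) = sqrt((((1/14)*(1/2)*(9 - 2))*(-1/240) + 122*(1/138)) + 28623/1430) = sqrt((((1/14)*(1/2)*7)*(-1/240) + 61/69) + 28623/1430) = sqrt(((1/4)*(-1/240) + 61/69) + 28623/1430) = sqrt((-1/960 + 61/69) + 28623/1430) = sqrt(6499/7360 + 28623/1430) = sqrt(4399177/210496) = 41*sqrt(8607313)/26312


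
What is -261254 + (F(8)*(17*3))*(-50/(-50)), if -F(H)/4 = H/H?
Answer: -261458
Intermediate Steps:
F(H) = -4 (F(H) = -4*H/H = -4*1 = -4)
-261254 + (F(8)*(17*3))*(-50/(-50)) = -261254 + (-68*3)*(-50/(-50)) = -261254 + (-4*51)*(-50*(-1/50)) = -261254 - 204*1 = -261254 - 204 = -261458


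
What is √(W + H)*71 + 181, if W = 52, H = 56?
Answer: 181 + 426*√3 ≈ 918.85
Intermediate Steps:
√(W + H)*71 + 181 = √(52 + 56)*71 + 181 = √108*71 + 181 = (6*√3)*71 + 181 = 426*√3 + 181 = 181 + 426*√3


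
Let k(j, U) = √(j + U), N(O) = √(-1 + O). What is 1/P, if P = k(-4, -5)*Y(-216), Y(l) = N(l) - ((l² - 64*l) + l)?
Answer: -√217/10895249739 + 648*I/117153223 ≈ -1.352e-9 + 5.5312e-6*I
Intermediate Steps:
k(j, U) = √(U + j)
Y(l) = √(-1 + l) - l² + 63*l (Y(l) = √(-1 + l) - ((l² - 64*l) + l) = √(-1 + l) - (l² - 63*l) = √(-1 + l) + (-l² + 63*l) = √(-1 + l) - l² + 63*l)
P = 3*I*(-60264 + I*√217) (P = √(-5 - 4)*(√(-1 - 216) - 1*(-216)² + 63*(-216)) = √(-9)*(√(-217) - 1*46656 - 13608) = (3*I)*(I*√217 - 46656 - 13608) = (3*I)*(-60264 + I*√217) = 3*I*(-60264 + I*√217) ≈ -44.193 - 1.8079e+5*I)
1/P = 1/(3*I*(-60264 + I*√217)) = -I/(3*(-60264 + I*√217))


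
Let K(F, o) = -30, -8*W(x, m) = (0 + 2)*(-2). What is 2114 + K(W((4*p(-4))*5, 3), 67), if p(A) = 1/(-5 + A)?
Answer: 2084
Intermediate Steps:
W(x, m) = ½ (W(x, m) = -(0 + 2)*(-2)/8 = -(-2)/4 = -⅛*(-4) = ½)
2114 + K(W((4*p(-4))*5, 3), 67) = 2114 - 30 = 2084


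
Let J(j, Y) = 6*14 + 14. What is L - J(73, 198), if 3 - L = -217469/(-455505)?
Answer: -43490444/455505 ≈ -95.477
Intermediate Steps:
J(j, Y) = 98 (J(j, Y) = 84 + 14 = 98)
L = 1149046/455505 (L = 3 - (-217469)/(-455505) = 3 - (-217469)*(-1)/455505 = 3 - 1*217469/455505 = 3 - 217469/455505 = 1149046/455505 ≈ 2.5226)
L - J(73, 198) = 1149046/455505 - 1*98 = 1149046/455505 - 98 = -43490444/455505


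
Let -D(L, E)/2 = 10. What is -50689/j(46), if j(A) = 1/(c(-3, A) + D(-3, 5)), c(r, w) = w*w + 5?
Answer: -106497589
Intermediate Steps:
c(r, w) = 5 + w² (c(r, w) = w² + 5 = 5 + w²)
D(L, E) = -20 (D(L, E) = -2*10 = -20)
j(A) = 1/(-15 + A²) (j(A) = 1/((5 + A²) - 20) = 1/(-15 + A²))
-50689/j(46) = -50689/(1/(-15 + 46²)) = -50689/(1/(-15 + 2116)) = -50689/(1/2101) = -50689/1/2101 = -50689*2101 = -106497589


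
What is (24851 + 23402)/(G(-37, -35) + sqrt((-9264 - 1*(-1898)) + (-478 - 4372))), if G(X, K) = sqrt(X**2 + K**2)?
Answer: 48253/(sqrt(2594) + 2*I*sqrt(3054)) ≈ 165.94 - 360.11*I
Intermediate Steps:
G(X, K) = sqrt(K**2 + X**2)
(24851 + 23402)/(G(-37, -35) + sqrt((-9264 - 1*(-1898)) + (-478 - 4372))) = (24851 + 23402)/(sqrt((-35)**2 + (-37)**2) + sqrt((-9264 - 1*(-1898)) + (-478 - 4372))) = 48253/(sqrt(1225 + 1369) + sqrt((-9264 + 1898) - 4850)) = 48253/(sqrt(2594) + sqrt(-7366 - 4850)) = 48253/(sqrt(2594) + sqrt(-12216)) = 48253/(sqrt(2594) + 2*I*sqrt(3054))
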